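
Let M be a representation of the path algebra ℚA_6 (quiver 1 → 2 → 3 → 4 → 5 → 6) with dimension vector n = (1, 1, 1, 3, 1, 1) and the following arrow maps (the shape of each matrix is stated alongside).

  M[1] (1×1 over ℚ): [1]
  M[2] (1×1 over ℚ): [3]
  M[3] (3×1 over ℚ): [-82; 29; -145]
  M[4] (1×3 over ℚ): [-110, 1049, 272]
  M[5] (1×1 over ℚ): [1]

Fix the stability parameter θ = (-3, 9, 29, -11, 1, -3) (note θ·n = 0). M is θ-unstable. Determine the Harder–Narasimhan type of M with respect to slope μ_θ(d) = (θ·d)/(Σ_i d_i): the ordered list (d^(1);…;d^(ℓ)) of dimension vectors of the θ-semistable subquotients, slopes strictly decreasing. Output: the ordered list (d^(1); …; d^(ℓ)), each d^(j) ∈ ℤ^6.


Via rank(M_{q-1}∘⋯∘M_p): M ≅ I[1,6], I[4,4]^2.
μ_θ-semistable layers: μ^(1)=5; μ^(2)=-3; μ^(3)=-11

((0, 1, 1, 1, 1, 1); (1, 0, 0, 0, 0, 0); (0, 0, 0, 2, 0, 0))


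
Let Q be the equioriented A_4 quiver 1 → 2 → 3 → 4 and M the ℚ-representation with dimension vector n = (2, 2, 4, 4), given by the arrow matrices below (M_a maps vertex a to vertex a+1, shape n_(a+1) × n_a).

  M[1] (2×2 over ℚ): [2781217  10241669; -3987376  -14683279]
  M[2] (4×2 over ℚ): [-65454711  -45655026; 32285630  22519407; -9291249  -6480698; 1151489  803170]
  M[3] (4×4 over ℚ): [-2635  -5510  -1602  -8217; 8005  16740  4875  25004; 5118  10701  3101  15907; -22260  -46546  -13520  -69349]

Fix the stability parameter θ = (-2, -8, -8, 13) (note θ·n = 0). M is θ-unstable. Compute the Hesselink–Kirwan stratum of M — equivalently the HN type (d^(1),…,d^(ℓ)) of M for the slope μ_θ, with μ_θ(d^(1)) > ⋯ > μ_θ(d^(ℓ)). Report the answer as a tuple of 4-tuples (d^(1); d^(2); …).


Barcode: M ≅ I[1,4]^2, I[3,4]^2. HN layers by μ_θ (3 steps, strictly decreasing):
  μ^(1)=13; μ^(2)=-6; μ^(3)=-8

((0, 0, 0, 4); (2, 2, 2, 0); (0, 0, 2, 0))


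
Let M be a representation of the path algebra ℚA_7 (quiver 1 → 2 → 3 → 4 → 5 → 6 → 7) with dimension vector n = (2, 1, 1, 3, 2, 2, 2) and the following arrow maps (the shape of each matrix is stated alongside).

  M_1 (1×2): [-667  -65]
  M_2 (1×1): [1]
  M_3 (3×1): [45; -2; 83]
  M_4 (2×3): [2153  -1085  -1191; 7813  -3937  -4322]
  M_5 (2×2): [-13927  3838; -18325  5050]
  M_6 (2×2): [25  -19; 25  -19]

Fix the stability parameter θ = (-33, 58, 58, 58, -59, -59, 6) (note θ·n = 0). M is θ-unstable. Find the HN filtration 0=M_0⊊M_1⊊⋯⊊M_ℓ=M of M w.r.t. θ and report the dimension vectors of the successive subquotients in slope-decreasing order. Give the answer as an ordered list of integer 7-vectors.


Via rank(M_{q-1}∘⋯∘M_p): M ≅ I[1,1], I[1,5], I[4,4], I[4,6], I[6,7], I[7,7].
μ_θ-semistable layers: μ^(1)=58; μ^(2)=115/4; μ^(3)=6; μ^(4)=-20; μ^(5)=-33; μ^(6)=-59

((0, 0, 0, 1, 0, 0, 0); (0, 1, 1, 1, 1, 0, 0); (0, 0, 0, 0, 0, 0, 2); (0, 0, 0, 1, 1, 1, 0); (2, 0, 0, 0, 0, 0, 0); (0, 0, 0, 0, 0, 1, 0))


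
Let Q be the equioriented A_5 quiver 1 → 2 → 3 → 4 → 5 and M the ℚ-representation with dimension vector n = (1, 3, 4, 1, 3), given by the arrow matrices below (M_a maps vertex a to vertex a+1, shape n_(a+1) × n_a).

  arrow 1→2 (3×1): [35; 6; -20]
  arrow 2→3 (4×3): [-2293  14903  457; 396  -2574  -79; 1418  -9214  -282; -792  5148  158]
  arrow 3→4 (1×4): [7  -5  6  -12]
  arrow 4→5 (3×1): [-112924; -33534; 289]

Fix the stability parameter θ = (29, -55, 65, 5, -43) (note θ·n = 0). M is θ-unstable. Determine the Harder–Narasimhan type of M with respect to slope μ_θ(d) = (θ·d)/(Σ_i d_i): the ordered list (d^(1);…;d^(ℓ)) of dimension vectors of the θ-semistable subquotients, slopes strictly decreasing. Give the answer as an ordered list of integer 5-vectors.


Barcode: M ≅ I[1,5], I[2,2], I[2,3], I[3,3]^2, I[5,5]^2. HN layers by μ_θ (5 steps, strictly decreasing):
  μ^(1)=65; μ^(2)=9; μ^(3)=-13; μ^(4)=-43; μ^(5)=-55

((0, 0, 3, 0, 0); (0, 0, 1, 1, 1); (1, 1, 0, 0, 0); (0, 0, 0, 0, 2); (0, 2, 0, 0, 0))


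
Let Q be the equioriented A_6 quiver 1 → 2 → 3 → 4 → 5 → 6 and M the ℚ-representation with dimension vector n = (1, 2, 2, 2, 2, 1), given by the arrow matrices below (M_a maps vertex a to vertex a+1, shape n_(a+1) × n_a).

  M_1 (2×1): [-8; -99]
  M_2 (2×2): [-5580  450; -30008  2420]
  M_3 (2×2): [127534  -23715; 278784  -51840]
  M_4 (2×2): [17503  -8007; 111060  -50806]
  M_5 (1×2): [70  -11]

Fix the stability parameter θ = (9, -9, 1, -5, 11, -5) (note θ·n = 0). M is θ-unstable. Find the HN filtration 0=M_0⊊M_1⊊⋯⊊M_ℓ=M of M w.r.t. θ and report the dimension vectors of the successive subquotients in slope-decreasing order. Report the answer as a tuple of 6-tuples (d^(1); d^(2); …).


Interval decomposition of M: I[1,3], I[2,2], I[3,6], I[4,5].
HN type (ℓ=7): μ^(1)=11; μ^(2)=3; μ^(3)=1; μ^(4)=0; μ^(5)=-2; μ^(6)=-5; μ^(7)=-9

((0, 0, 0, 0, 1, 0); (0, 0, 0, 0, 1, 1); (0, 0, 1, 0, 0, 0); (1, 1, 0, 0, 0, 0); (0, 0, 1, 1, 0, 0); (0, 0, 0, 1, 0, 0); (0, 1, 0, 0, 0, 0))


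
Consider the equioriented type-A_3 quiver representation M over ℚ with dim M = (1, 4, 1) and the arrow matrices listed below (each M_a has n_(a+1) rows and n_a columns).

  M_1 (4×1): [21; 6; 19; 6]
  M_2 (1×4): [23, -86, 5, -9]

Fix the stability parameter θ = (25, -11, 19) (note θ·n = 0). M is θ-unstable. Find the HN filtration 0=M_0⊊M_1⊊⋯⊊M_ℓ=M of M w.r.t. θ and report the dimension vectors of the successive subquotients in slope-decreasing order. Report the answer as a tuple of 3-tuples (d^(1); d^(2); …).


Interval decomposition of M: I[1,3], I[2,2]^3.
HN type (ℓ=3): μ^(1)=19; μ^(2)=7; μ^(3)=-11

((0, 0, 1); (1, 1, 0); (0, 3, 0))


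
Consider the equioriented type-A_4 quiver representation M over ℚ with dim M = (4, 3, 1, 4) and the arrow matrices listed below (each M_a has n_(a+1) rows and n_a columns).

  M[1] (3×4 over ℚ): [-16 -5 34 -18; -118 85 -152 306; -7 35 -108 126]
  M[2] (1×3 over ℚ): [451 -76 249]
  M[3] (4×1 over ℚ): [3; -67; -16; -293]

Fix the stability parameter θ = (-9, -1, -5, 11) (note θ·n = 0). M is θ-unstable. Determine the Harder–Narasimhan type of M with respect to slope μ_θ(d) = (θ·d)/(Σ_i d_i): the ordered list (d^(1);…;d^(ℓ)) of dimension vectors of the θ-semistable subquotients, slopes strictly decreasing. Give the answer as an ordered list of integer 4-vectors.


Interval decomposition of M: I[1,1], I[1,2]^2, I[1,4], I[4,4]^3.
HN type (ℓ=4): μ^(1)=11; μ^(2)=-1; μ^(3)=-3; μ^(4)=-9

((0, 0, 0, 4); (0, 2, 0, 0); (0, 1, 1, 0); (4, 0, 0, 0))


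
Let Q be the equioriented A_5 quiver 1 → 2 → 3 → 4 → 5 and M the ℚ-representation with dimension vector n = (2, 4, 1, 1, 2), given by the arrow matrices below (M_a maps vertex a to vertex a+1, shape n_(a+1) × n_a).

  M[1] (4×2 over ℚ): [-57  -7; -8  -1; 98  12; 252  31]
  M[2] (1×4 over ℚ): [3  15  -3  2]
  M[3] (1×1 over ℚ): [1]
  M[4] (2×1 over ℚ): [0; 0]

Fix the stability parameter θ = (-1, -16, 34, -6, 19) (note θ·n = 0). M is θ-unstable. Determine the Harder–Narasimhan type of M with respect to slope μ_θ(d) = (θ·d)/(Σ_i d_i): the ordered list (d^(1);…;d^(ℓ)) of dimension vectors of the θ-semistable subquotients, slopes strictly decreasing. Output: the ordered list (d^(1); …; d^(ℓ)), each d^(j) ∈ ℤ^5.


Barcode: M ≅ I[1,2], I[1,4], I[2,2]^2, I[5,5]^2. HN layers by μ_θ (4 steps, strictly decreasing):
  μ^(1)=19; μ^(2)=14; μ^(3)=-17/2; μ^(4)=-16

((0, 0, 0, 0, 2); (0, 0, 1, 1, 0); (2, 2, 0, 0, 0); (0, 2, 0, 0, 0))


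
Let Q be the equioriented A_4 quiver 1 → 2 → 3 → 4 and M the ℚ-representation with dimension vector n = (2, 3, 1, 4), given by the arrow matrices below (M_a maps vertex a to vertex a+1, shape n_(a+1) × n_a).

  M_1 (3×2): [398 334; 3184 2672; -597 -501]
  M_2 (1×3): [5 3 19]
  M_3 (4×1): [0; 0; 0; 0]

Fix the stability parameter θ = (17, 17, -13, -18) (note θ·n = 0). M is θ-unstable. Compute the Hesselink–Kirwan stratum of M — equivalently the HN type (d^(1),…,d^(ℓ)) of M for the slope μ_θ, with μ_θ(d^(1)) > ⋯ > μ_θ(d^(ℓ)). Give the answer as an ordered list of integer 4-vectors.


Interval decomposition of M: I[1,1], I[1,3], I[2,2]^2, I[4,4]^4.
HN type (ℓ=3): μ^(1)=17; μ^(2)=7; μ^(3)=-18

((1, 2, 0, 0); (1, 1, 1, 0); (0, 0, 0, 4))


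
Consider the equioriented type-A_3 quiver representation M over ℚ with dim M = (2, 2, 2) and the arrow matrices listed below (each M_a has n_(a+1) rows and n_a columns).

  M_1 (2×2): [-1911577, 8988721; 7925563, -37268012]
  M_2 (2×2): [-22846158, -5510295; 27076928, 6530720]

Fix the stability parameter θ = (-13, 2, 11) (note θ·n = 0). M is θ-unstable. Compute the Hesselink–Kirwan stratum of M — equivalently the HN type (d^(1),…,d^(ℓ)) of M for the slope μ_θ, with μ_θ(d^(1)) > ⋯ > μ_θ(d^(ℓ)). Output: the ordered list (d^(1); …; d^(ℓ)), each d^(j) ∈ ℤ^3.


Via rank(M_{q-1}∘⋯∘M_p): M ≅ I[1,2], I[1,3], I[3,3].
μ_θ-semistable layers: μ^(1)=11; μ^(2)=2; μ^(3)=-13

((0, 0, 2); (0, 2, 0); (2, 0, 0))


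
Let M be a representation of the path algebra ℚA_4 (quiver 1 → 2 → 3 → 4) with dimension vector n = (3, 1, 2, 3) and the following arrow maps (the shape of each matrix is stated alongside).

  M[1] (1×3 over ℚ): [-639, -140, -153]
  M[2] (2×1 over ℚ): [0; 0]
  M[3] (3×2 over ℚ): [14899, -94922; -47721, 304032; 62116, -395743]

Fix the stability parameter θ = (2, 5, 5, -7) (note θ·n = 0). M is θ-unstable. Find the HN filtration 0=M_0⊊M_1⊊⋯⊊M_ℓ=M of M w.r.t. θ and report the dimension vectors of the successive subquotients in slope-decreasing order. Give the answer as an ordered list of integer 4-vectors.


Interval decomposition of M: I[1,1]^2, I[1,2], I[3,4]^2, I[4,4].
HN type (ℓ=4): μ^(1)=5; μ^(2)=2; μ^(3)=-1; μ^(4)=-7

((0, 1, 0, 0); (3, 0, 0, 0); (0, 0, 2, 2); (0, 0, 0, 1))


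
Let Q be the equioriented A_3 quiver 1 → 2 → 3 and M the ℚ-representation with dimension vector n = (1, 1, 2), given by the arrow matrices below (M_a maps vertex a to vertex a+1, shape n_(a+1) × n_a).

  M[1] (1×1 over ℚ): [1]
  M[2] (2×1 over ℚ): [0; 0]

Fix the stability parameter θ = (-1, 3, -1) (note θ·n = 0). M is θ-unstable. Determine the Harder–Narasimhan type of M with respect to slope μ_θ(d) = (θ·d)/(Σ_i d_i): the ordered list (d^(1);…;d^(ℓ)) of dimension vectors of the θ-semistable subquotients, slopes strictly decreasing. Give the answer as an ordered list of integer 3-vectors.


Interval decomposition of M: I[1,2], I[3,3]^2.
HN type (ℓ=2): μ^(1)=3; μ^(2)=-1

((0, 1, 0); (1, 0, 2))


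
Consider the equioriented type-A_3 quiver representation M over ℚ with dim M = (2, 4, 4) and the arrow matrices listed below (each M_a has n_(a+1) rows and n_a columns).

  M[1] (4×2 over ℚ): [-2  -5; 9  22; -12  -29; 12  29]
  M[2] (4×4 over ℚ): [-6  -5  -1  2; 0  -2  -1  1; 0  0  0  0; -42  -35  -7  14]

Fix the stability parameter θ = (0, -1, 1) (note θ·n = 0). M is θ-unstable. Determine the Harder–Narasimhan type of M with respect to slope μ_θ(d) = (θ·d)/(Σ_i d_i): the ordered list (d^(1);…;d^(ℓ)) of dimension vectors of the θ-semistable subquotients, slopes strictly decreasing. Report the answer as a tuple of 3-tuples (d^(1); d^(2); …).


Via rank(M_{q-1}∘⋯∘M_p): M ≅ I[1,2], I[1,3], I[2,2], I[2,3], I[3,3]^2.
μ_θ-semistable layers: μ^(1)=1; μ^(2)=-1/2; μ^(3)=-1

((0, 0, 4); (2, 2, 0); (0, 2, 0))


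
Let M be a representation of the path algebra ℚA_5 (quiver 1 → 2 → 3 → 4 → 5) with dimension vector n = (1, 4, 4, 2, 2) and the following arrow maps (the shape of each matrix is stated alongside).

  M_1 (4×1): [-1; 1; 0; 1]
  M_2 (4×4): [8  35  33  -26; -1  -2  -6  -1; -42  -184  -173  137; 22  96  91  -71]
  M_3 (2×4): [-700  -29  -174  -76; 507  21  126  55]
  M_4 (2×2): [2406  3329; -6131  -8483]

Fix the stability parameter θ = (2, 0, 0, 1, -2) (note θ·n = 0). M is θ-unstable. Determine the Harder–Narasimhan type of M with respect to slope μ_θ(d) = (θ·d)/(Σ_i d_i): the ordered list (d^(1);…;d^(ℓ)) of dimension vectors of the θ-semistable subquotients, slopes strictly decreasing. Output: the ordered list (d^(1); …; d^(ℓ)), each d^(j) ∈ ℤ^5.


Interval decomposition of M: I[1,3], I[2,2], I[2,5]^2, I[3,3].
HN type (ℓ=3): μ^(1)=2/3; μ^(2)=0; μ^(3)=-1/4

((1, 1, 1, 0, 0); (0, 1, 1, 0, 0); (0, 2, 2, 2, 2))


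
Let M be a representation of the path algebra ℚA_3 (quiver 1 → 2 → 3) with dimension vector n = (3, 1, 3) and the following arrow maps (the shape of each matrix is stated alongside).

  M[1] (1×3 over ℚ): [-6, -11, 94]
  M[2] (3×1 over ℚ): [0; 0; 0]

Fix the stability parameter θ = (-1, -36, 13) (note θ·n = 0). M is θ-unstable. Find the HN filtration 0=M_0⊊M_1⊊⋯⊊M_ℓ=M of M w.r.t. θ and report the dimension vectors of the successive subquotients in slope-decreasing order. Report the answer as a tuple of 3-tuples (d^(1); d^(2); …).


Via rank(M_{q-1}∘⋯∘M_p): M ≅ I[1,1]^2, I[1,2], I[3,3]^3.
μ_θ-semistable layers: μ^(1)=13; μ^(2)=-1; μ^(3)=-37/2

((0, 0, 3); (2, 0, 0); (1, 1, 0))


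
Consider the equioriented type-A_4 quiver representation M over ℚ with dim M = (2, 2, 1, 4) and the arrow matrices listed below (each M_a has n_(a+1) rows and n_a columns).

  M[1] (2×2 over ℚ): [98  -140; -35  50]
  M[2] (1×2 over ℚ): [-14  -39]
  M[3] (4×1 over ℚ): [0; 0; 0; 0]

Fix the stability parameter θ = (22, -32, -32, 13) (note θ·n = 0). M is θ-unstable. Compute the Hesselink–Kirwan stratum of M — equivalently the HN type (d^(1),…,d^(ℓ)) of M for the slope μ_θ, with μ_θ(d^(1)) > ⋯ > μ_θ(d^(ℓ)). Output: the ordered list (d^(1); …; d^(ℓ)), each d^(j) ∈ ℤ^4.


Interval decomposition of M: I[1,1], I[1,3], I[2,2], I[4,4]^4.
HN type (ℓ=4): μ^(1)=22; μ^(2)=13; μ^(3)=-14; μ^(4)=-32

((1, 0, 0, 0); (0, 0, 0, 4); (1, 1, 1, 0); (0, 1, 0, 0))


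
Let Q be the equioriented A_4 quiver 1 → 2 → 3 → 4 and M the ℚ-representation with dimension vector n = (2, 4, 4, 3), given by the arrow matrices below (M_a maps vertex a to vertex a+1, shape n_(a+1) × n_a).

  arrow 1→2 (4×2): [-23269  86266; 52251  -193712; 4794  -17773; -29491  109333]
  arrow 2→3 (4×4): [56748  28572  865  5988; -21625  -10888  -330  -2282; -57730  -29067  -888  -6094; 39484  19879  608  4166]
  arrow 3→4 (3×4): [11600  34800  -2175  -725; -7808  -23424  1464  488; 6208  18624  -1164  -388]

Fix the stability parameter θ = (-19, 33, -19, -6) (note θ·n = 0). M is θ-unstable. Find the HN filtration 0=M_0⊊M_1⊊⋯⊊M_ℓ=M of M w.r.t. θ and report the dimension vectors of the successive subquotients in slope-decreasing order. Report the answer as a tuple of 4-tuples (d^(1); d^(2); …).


Barcode: M ≅ I[1,3]^2, I[2,3], I[2,4], I[4,4]^2. HN layers by μ_θ (4 steps, strictly decreasing):
  μ^(1)=7; μ^(2)=8/3; μ^(3)=-6; μ^(4)=-19

((0, 3, 3, 0); (0, 1, 1, 1); (0, 0, 0, 2); (2, 0, 0, 0))


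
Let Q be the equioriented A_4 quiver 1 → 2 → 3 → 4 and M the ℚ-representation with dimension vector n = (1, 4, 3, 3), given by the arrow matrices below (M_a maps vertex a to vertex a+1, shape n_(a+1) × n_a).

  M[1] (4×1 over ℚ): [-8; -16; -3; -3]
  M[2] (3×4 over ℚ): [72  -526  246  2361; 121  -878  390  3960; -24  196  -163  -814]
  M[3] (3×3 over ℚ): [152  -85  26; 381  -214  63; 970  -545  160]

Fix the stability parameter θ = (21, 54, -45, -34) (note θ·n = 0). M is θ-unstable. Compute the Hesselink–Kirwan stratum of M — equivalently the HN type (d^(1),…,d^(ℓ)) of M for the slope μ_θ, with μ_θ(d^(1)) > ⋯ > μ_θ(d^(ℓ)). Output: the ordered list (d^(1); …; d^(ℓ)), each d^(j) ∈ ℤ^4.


Interval decomposition of M: I[1,3], I[2,2], I[2,4]^2, I[4,4].
HN type (ℓ=4): μ^(1)=54; μ^(2)=10; μ^(3)=-25/3; μ^(4)=-34

((0, 1, 0, 0); (1, 1, 1, 0); (0, 2, 2, 2); (0, 0, 0, 1))


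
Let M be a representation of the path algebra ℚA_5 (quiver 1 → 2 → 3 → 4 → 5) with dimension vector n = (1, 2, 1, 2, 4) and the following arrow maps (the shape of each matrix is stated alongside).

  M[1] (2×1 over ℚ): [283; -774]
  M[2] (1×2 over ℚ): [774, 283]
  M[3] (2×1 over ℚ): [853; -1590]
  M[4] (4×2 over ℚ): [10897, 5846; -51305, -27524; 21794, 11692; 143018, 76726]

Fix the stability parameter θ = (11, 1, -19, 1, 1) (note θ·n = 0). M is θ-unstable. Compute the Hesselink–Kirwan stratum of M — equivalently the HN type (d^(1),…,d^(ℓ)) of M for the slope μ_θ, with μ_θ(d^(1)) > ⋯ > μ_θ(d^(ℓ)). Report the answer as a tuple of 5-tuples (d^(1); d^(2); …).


Barcode: M ≅ I[1,2], I[2,5], I[4,5], I[5,5]^2. HN layers by μ_θ (3 steps, strictly decreasing):
  μ^(1)=6; μ^(2)=1; μ^(3)=-9

((1, 1, 0, 0, 0); (0, 0, 0, 2, 4); (0, 1, 1, 0, 0))


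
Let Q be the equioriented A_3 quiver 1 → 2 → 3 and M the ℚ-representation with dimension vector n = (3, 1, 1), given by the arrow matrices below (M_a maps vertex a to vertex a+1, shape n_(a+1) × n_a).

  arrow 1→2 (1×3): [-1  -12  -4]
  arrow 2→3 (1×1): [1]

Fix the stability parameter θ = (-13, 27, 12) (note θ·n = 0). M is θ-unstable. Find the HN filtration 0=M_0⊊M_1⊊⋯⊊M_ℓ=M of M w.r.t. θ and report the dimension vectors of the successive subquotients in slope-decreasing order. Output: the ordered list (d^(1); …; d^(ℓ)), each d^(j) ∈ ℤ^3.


Barcode: M ≅ I[1,1]^2, I[1,3]. HN layers by μ_θ (2 steps, strictly decreasing):
  μ^(1)=39/2; μ^(2)=-13

((0, 1, 1); (3, 0, 0))


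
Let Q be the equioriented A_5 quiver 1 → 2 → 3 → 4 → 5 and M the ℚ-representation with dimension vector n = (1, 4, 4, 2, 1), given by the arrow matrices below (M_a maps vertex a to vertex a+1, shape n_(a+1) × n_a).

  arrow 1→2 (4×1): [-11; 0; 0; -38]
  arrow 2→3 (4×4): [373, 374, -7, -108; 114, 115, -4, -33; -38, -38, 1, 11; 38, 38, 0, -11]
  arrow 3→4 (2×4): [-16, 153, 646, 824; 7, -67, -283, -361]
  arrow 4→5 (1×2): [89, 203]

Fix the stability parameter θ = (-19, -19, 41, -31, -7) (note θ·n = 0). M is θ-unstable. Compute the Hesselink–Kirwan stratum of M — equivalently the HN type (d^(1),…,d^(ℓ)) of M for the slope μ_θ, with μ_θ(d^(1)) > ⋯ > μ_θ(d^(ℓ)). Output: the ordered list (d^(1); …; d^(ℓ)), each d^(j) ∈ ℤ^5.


Via rank(M_{q-1}∘⋯∘M_p): M ≅ I[1,5], I[2,3]^2, I[2,4].
μ_θ-semistable layers: μ^(1)=41; μ^(2)=5; μ^(3)=1; μ^(4)=-19

((0, 0, 2, 0, 0); (0, 0, 1, 1, 0); (0, 0, 1, 1, 1); (1, 4, 0, 0, 0))


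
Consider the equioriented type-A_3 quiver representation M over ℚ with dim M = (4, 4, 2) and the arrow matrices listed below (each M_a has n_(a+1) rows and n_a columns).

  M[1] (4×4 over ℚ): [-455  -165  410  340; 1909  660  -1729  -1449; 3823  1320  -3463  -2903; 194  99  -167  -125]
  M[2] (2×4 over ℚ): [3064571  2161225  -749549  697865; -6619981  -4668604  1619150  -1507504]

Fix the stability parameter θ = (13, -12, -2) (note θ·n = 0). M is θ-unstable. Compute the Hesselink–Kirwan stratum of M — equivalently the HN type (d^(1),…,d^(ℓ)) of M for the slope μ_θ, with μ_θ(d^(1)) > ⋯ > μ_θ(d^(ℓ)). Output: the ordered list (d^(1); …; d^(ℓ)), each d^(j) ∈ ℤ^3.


Via rank(M_{q-1}∘⋯∘M_p): M ≅ I[1,1]^2, I[1,3]^2, I[2,2]^2.
μ_θ-semistable layers: μ^(1)=13; μ^(2)=-1/3; μ^(3)=-12

((2, 0, 0); (2, 2, 2); (0, 2, 0))


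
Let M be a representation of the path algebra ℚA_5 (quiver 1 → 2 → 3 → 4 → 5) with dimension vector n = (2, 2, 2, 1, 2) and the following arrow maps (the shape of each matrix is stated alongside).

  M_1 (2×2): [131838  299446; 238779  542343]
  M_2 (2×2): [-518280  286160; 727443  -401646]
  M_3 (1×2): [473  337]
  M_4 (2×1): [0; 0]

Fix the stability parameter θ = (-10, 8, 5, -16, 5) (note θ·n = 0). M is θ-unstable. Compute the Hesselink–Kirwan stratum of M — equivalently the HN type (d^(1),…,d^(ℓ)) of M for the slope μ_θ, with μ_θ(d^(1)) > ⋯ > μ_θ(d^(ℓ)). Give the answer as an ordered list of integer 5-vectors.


Via rank(M_{q-1}∘⋯∘M_p): M ≅ I[1,1], I[1,2], I[2,4], I[3,3], I[5,5]^2.
μ_θ-semistable layers: μ^(1)=8; μ^(2)=5; μ^(3)=-1; μ^(4)=-10

((0, 1, 0, 0, 0); (0, 0, 1, 0, 2); (0, 1, 1, 1, 0); (2, 0, 0, 0, 0))


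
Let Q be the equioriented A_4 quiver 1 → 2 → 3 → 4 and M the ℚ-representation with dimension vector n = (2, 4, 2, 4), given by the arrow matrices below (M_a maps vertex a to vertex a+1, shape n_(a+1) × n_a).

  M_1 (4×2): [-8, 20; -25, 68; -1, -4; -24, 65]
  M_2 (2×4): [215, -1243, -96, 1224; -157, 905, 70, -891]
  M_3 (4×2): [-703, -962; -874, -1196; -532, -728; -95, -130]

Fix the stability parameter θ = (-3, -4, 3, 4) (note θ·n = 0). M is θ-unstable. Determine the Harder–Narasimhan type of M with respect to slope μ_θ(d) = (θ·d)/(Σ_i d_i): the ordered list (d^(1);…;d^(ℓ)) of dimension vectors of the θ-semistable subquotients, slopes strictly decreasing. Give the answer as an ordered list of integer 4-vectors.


Interval decomposition of M: I[1,3], I[1,4], I[2,2]^2, I[4,4]^3.
HN type (ℓ=4): μ^(1)=4; μ^(2)=3; μ^(3)=-7/2; μ^(4)=-4

((0, 0, 0, 4); (0, 0, 2, 0); (2, 2, 0, 0); (0, 2, 0, 0))


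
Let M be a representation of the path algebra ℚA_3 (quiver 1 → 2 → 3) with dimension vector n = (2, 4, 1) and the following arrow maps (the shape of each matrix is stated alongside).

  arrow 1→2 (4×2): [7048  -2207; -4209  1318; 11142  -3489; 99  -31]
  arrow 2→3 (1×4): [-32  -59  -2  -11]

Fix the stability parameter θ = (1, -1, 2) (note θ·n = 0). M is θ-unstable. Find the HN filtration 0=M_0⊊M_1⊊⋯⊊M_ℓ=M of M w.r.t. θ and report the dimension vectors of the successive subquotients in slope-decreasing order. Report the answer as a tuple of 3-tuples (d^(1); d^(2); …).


Interval decomposition of M: I[1,2], I[1,3], I[2,2]^2.
HN type (ℓ=3): μ^(1)=2; μ^(2)=0; μ^(3)=-1

((0, 0, 1); (2, 2, 0); (0, 2, 0))


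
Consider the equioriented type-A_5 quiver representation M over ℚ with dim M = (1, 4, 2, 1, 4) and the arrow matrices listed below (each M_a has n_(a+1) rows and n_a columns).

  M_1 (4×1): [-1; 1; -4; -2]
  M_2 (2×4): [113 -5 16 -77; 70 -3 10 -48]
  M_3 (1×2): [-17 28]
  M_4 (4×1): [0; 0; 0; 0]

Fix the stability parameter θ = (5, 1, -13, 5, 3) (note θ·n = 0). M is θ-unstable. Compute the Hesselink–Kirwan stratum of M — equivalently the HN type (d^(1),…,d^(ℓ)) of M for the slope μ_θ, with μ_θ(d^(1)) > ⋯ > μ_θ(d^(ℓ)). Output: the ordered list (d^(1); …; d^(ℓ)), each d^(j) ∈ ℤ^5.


Interval decomposition of M: I[1,3], I[2,2]^2, I[2,4], I[5,5]^4.
HN type (ℓ=5): μ^(1)=5; μ^(2)=3; μ^(3)=1; μ^(4)=-7/3; μ^(5)=-6

((0, 0, 0, 1, 0); (0, 0, 0, 0, 4); (0, 2, 0, 0, 0); (1, 1, 1, 0, 0); (0, 1, 1, 0, 0))


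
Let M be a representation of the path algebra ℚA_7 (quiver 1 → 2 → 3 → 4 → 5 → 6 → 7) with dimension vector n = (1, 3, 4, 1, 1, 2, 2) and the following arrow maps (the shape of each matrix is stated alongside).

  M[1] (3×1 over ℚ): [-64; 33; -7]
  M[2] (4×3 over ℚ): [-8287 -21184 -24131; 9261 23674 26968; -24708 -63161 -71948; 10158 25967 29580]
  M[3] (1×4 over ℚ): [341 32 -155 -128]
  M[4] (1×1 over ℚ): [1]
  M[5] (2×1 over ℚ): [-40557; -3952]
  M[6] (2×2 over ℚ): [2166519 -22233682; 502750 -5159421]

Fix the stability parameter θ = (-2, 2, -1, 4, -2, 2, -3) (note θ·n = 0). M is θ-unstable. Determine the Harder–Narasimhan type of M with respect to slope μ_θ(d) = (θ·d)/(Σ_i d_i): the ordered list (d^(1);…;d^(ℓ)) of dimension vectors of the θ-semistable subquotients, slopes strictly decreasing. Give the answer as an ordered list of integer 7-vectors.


Interval decomposition of M: I[1,3], I[2,3], I[2,7], I[3,3], I[6,7].
HN type (ℓ=5): μ^(1)=1/2; μ^(2)=1/3; μ^(3)=-1/2; μ^(4)=-1; μ^(5)=-2

((0, 2, 2, 0, 0, 0, 0); (0, 1, 1, 1, 1, 1, 1); (0, 0, 0, 0, 0, 1, 1); (0, 0, 1, 0, 0, 0, 0); (1, 0, 0, 0, 0, 0, 0))


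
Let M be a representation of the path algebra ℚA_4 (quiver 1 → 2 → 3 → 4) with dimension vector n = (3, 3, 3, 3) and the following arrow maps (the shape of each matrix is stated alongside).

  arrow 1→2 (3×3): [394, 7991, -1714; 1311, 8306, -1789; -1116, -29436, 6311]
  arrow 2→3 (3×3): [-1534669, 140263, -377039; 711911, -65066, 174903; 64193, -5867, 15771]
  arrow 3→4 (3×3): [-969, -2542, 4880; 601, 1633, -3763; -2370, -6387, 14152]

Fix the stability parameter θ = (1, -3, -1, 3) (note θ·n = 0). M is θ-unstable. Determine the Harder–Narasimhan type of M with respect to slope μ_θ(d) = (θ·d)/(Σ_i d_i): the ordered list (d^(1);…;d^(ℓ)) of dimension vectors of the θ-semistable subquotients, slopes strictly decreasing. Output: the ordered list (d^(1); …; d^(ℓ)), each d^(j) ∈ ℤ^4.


Barcode: M ≅ I[1,2], I[1,4]^2, I[3,4]. HN layers by μ_θ (2 steps, strictly decreasing):
  μ^(1)=3; μ^(2)=-1

((0, 0, 0, 3); (3, 3, 3, 0))


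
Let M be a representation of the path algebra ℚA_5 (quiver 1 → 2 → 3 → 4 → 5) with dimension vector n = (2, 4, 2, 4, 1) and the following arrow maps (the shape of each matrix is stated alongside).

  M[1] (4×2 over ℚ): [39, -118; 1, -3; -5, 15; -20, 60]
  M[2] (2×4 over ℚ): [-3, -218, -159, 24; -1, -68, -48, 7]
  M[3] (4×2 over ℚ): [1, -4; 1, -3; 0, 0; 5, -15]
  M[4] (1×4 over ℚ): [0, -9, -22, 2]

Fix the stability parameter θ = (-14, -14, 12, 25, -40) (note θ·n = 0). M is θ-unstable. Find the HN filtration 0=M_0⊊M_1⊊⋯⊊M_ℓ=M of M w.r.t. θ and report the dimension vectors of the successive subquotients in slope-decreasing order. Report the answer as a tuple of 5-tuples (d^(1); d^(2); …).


Interval decomposition of M: I[1,4], I[1,5], I[2,2]^2, I[4,4]^2.
HN type (ℓ=4): μ^(1)=25; μ^(2)=12; μ^(3)=-1; μ^(4)=-14

((0, 0, 0, 3, 0); (0, 0, 1, 0, 0); (0, 0, 1, 1, 1); (2, 4, 0, 0, 0))


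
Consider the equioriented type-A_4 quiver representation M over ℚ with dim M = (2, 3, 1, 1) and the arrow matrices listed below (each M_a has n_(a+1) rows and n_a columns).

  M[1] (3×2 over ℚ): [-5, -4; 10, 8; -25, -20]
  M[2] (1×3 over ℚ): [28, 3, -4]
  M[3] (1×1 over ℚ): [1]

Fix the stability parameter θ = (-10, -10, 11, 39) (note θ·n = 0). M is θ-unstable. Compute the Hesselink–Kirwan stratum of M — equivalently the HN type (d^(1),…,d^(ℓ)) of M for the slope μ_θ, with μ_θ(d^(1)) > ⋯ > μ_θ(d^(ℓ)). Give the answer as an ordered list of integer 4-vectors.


Via rank(M_{q-1}∘⋯∘M_p): M ≅ I[1,1], I[1,4], I[2,2]^2.
μ_θ-semistable layers: μ^(1)=39; μ^(2)=11; μ^(3)=-10

((0, 0, 0, 1); (0, 0, 1, 0); (2, 3, 0, 0))


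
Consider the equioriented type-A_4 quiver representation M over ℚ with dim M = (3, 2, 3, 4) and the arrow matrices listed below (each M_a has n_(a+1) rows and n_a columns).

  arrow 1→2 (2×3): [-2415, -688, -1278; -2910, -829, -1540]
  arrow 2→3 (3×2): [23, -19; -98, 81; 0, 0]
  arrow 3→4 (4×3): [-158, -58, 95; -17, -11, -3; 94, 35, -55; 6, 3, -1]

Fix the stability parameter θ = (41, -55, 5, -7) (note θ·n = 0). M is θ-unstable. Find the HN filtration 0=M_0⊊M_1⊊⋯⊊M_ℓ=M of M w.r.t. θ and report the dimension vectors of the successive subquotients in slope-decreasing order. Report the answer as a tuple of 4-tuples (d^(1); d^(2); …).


Barcode: M ≅ I[1,1], I[1,4]^2, I[3,4], I[4,4]. HN layers by μ_θ (3 steps, strictly decreasing):
  μ^(1)=41; μ^(2)=-1; μ^(3)=-7

((1, 0, 0, 0); (0, 0, 3, 3); (2, 2, 0, 1))


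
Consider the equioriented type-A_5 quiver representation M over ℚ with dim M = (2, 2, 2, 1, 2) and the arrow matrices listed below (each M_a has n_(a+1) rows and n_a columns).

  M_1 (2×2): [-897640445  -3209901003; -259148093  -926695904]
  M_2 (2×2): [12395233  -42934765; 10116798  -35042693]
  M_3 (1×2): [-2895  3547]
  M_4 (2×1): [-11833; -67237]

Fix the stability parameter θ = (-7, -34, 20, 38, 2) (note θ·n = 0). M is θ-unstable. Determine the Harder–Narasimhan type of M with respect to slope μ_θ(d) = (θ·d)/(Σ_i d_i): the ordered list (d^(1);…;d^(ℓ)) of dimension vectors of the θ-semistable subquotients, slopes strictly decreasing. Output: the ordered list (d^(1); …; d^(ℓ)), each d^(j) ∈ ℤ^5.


Barcode: M ≅ I[1,3], I[1,5], I[5,5]. HN layers by μ_θ (3 steps, strictly decreasing):
  μ^(1)=20; μ^(2)=2; μ^(3)=-41/2

((0, 0, 2, 1, 1); (0, 0, 0, 0, 1); (2, 2, 0, 0, 0))


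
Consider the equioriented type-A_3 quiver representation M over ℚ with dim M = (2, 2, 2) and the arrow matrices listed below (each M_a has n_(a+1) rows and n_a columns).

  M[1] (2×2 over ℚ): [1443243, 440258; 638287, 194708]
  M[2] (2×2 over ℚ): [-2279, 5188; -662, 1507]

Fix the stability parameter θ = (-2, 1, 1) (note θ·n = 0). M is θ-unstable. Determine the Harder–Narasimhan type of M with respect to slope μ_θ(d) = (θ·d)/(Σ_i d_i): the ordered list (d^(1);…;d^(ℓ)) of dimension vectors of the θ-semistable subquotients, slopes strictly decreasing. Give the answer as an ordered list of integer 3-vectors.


Barcode: M ≅ I[1,3]^2. HN layers by μ_θ (2 steps, strictly decreasing):
  μ^(1)=1; μ^(2)=-2

((0, 2, 2); (2, 0, 0))


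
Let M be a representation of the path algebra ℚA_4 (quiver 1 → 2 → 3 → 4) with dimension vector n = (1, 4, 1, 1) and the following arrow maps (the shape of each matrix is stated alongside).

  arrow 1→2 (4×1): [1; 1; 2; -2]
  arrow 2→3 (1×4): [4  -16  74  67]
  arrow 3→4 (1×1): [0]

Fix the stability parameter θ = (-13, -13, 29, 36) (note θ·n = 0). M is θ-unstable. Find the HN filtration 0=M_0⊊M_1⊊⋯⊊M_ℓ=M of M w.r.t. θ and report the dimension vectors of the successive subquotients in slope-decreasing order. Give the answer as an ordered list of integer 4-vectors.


Via rank(M_{q-1}∘⋯∘M_p): M ≅ I[1,3], I[2,2]^3, I[4,4].
μ_θ-semistable layers: μ^(1)=36; μ^(2)=29; μ^(3)=-13

((0, 0, 0, 1); (0, 0, 1, 0); (1, 4, 0, 0))


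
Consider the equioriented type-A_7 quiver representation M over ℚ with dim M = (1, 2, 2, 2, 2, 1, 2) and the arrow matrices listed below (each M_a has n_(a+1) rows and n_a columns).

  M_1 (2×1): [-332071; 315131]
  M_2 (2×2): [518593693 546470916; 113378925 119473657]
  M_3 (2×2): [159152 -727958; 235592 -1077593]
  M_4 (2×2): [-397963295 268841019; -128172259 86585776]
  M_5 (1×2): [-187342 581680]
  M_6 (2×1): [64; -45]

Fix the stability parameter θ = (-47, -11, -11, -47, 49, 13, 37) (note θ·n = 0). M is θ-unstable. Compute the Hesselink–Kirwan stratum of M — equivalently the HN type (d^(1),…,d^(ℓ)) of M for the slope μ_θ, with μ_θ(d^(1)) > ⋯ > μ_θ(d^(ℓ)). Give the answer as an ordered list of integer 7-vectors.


Barcode: M ≅ I[1,3], I[2,7], I[4,5], I[7,7]. HN layers by μ_θ (6 steps, strictly decreasing):
  μ^(1)=49; μ^(2)=37; μ^(3)=31; μ^(4)=-11; μ^(5)=-23; μ^(6)=-47

((0, 0, 0, 0, 1, 0, 0); (0, 0, 0, 0, 0, 0, 2); (0, 0, 0, 0, 1, 1, 0); (0, 1, 1, 0, 0, 0, 0); (0, 1, 1, 1, 0, 0, 0); (1, 0, 0, 1, 0, 0, 0))


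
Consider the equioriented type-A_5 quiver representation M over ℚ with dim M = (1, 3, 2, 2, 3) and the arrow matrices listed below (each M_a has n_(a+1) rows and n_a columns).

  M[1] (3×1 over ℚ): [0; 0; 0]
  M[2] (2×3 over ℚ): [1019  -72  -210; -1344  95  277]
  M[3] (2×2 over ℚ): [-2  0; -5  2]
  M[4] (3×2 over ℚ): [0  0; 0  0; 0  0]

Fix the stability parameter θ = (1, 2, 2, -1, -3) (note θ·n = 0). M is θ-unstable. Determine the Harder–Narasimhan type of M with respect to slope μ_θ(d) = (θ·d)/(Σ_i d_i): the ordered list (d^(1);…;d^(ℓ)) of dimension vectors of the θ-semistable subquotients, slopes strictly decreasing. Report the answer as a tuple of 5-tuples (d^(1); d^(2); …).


Interval decomposition of M: I[1,1], I[2,2], I[2,4]^2, I[5,5]^3.
HN type (ℓ=3): μ^(1)=2; μ^(2)=1; μ^(3)=-3

((0, 1, 0, 0, 0); (1, 2, 2, 2, 0); (0, 0, 0, 0, 3))


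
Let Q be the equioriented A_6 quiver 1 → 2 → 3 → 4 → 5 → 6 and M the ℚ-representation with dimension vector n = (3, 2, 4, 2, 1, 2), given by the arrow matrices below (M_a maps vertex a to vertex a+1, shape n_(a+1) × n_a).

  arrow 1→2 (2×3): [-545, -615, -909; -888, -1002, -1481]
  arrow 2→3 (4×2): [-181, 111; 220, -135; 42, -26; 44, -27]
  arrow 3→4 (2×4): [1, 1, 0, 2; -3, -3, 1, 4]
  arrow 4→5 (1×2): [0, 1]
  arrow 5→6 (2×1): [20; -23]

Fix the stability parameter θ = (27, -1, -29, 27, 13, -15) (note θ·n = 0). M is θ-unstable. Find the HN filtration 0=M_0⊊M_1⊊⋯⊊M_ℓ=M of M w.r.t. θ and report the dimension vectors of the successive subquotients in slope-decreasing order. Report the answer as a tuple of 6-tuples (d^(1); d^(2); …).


Barcode: M ≅ I[1,1], I[1,4], I[1,6], I[3,3]^2, I[6,6]. HN layers by μ_θ (5 steps, strictly decreasing):
  μ^(1)=27; μ^(2)=25/3; μ^(3)=-1; μ^(4)=-15; μ^(5)=-29

((1, 0, 0, 1, 0, 0); (0, 0, 0, 1, 1, 1); (2, 2, 2, 0, 0, 0); (0, 0, 0, 0, 0, 1); (0, 0, 2, 0, 0, 0))


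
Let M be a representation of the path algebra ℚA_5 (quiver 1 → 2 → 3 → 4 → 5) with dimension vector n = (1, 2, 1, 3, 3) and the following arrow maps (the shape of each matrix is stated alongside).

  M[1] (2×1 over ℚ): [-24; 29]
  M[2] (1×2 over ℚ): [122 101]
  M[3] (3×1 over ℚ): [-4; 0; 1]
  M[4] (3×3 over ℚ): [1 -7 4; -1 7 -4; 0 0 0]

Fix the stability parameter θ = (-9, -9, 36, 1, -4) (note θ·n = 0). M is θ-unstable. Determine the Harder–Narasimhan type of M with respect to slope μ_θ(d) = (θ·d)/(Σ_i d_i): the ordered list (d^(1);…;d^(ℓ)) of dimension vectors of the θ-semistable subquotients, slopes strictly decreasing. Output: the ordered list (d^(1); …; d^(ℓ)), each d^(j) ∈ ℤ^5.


Interval decomposition of M: I[1,4], I[2,2], I[4,4], I[4,5], I[5,5]^2.
HN type (ℓ=5): μ^(1)=37/2; μ^(2)=1; μ^(3)=-3/2; μ^(4)=-4; μ^(5)=-9

((0, 0, 1, 1, 0); (0, 0, 0, 1, 0); (0, 0, 0, 1, 1); (0, 0, 0, 0, 2); (1, 2, 0, 0, 0))


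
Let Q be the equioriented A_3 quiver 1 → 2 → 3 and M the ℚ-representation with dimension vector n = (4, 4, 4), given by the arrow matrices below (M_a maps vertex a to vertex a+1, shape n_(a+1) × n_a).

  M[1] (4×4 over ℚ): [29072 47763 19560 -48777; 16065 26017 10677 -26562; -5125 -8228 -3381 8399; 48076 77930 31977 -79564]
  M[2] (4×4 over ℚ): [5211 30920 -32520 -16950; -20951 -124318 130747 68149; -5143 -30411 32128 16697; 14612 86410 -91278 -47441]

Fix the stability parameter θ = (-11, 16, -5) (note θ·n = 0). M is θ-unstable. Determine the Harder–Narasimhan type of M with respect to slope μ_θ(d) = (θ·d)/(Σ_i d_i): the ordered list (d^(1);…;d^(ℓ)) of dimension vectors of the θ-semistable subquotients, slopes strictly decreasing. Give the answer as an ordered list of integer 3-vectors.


Interval decomposition of M: I[1,1], I[1,3]^3, I[2,3].
HN type (ℓ=2): μ^(1)=11/2; μ^(2)=-11

((0, 4, 4); (4, 0, 0))


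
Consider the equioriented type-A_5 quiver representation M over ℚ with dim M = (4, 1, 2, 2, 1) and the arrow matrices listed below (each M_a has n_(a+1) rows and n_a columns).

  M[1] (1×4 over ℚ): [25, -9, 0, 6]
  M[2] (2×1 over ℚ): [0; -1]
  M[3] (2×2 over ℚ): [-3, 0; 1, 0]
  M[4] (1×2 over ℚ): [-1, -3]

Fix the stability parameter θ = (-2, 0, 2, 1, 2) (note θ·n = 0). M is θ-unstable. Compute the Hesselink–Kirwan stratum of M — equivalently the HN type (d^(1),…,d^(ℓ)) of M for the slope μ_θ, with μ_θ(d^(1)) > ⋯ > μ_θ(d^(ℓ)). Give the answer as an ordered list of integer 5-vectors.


Via rank(M_{q-1}∘⋯∘M_p): M ≅ I[1,1]^3, I[1,3], I[3,4], I[4,5].
μ_θ-semistable layers: μ^(1)=2; μ^(2)=3/2; μ^(3)=1; μ^(4)=0; μ^(5)=-2

((0, 0, 1, 0, 1); (0, 0, 1, 1, 0); (0, 0, 0, 1, 0); (0, 1, 0, 0, 0); (4, 0, 0, 0, 0))


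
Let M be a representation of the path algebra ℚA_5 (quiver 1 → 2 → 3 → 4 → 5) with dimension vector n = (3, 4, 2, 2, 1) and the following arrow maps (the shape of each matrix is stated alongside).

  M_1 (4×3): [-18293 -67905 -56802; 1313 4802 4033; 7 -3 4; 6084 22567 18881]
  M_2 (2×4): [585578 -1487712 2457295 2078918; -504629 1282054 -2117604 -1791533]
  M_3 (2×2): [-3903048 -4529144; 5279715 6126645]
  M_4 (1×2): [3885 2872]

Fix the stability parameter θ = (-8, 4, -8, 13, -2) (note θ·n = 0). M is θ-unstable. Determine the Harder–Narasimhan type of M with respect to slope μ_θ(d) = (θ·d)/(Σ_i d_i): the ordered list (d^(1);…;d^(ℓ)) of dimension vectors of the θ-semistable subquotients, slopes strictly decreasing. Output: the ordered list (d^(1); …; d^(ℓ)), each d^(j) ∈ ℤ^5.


Interval decomposition of M: I[1,2], I[1,3], I[1,4], I[2,2], I[4,5].
HN type (ℓ=5): μ^(1)=13; μ^(2)=11/2; μ^(3)=4; μ^(4)=-2; μ^(5)=-8

((0, 0, 0, 1, 0); (0, 0, 0, 1, 1); (0, 2, 0, 0, 0); (0, 2, 2, 0, 0); (3, 0, 0, 0, 0))


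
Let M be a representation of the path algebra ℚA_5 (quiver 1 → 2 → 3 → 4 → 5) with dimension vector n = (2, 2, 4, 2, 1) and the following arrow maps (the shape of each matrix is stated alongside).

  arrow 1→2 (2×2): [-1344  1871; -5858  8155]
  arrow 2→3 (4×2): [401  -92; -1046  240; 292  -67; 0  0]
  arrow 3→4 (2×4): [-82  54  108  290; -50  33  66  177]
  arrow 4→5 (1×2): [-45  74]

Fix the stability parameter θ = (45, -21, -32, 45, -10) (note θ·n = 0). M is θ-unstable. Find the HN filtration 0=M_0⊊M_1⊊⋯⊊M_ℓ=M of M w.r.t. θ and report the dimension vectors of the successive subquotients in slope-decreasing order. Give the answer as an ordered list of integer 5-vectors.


Via rank(M_{q-1}∘⋯∘M_p): M ≅ I[1,4], I[1,5], I[3,3]^2.
μ_θ-semistable layers: μ^(1)=45; μ^(2)=35/2; μ^(3)=-8/3; μ^(4)=-32

((0, 0, 0, 1, 0); (0, 0, 0, 1, 1); (2, 2, 2, 0, 0); (0, 0, 2, 0, 0))


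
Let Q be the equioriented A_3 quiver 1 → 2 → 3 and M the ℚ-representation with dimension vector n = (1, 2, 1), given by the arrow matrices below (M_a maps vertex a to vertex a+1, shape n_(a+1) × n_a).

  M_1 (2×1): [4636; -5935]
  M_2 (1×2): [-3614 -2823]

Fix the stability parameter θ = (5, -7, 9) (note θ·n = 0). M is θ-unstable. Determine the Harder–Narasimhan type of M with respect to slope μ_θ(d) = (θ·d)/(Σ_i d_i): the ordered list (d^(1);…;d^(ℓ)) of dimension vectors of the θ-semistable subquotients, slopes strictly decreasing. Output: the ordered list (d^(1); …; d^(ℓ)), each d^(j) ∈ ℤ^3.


Barcode: M ≅ I[1,3], I[2,2]. HN layers by μ_θ (3 steps, strictly decreasing):
  μ^(1)=9; μ^(2)=-1; μ^(3)=-7

((0, 0, 1); (1, 1, 0); (0, 1, 0))


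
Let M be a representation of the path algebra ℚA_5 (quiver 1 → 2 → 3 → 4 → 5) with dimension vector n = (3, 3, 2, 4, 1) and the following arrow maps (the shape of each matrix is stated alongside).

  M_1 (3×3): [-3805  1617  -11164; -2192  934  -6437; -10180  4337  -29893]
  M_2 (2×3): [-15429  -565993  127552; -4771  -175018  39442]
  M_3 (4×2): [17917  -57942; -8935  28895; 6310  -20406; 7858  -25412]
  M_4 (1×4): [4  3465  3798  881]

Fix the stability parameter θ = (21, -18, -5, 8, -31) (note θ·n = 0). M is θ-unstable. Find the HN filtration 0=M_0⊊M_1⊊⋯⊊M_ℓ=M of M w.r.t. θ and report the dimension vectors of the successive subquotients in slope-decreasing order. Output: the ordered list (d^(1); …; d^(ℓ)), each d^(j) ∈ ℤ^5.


Barcode: M ≅ I[1,2], I[1,4], I[1,5], I[4,4]^2. HN layers by μ_θ (4 steps, strictly decreasing):
  μ^(1)=8; μ^(2)=3/2; μ^(3)=-2/3; μ^(4)=-5

((0, 0, 0, 3, 0); (1, 1, 0, 0, 0); (1, 1, 1, 0, 0); (1, 1, 1, 1, 1))


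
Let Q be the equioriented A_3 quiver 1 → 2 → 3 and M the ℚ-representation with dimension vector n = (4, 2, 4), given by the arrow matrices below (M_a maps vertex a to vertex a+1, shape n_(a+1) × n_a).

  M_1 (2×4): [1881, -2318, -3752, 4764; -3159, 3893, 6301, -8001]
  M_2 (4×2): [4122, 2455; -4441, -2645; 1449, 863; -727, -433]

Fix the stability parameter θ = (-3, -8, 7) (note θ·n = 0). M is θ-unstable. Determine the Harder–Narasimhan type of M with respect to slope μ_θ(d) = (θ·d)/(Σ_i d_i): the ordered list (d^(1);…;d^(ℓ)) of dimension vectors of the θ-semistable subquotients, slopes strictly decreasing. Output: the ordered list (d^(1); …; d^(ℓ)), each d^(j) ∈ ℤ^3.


Interval decomposition of M: I[1,1]^2, I[1,3]^2, I[3,3]^2.
HN type (ℓ=3): μ^(1)=7; μ^(2)=-3; μ^(3)=-11/2

((0, 0, 4); (2, 0, 0); (2, 2, 0))
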